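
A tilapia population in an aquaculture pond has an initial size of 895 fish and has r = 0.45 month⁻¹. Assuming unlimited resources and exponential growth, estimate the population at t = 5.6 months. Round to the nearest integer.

N(t) = N₀·e^(rt) = 895 × e^(0.45×5.6) = 895 × e^2.52.
e^2.52 ≈ 12.429, so N ≈ 895 × 12.429 = 11123.6.

11124 fish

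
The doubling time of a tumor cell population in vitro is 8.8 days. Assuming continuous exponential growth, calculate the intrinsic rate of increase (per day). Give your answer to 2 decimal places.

0.08 per day

r = ln(2)/t_d = 0.6931/8.8 = 0.078767.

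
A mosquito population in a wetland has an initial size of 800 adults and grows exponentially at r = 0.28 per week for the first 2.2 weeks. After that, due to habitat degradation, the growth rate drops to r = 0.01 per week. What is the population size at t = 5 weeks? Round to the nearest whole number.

1523 adults

Phase 1: N(2.2) = 800·e^(0.28×2.2) = 800·e^0.616 = 1481.21.
Phase 2 runs for 5 − 2.2 = 2.8 weeks at r = 0.01.
N(5) = 1481.21·e^(0.01×2.8) = 1481.21·e^0.028 = 1523.27.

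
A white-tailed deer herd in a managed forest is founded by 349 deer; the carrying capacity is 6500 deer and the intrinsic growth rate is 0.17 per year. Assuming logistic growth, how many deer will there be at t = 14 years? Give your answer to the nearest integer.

A = (K − N₀)/N₀ = (6500 − 349)/349 = 17.625.
N(t) = K/(1 + A·e^(−rt)) = 6500/(1 + 17.625×e^(−0.17×14)).
e^(−2.38) = 0.092551; denominator = 1 + 17.625×0.092551 = 2.6312.
N = 6500/2.6312 = 2470.38.

2470 deer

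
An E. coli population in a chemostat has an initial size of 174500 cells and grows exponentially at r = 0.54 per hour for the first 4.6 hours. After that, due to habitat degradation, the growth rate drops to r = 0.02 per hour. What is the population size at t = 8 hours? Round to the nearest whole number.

Phase 1: N(4.6) = 174500·e^(0.54×4.6) = 174500·e^2.484 = 2.092102×10^6.
Phase 2 runs for 8 − 4.6 = 3.4 hours at r = 0.02.
N(8) = 2.092102×10^6·e^(0.02×3.4) = 2.092102×10^6·e^0.068 = 2.239314×10^6.

2239314 cells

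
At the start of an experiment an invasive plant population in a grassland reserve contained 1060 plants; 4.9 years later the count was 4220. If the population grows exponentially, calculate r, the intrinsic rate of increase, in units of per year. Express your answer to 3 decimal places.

From N(t) = N₀·e^(rt): e^(r·4.9) = 4220/1060 = 3.9811.
r·4.9 = ln(3.9811) = 1.3816, so r = 1.3816/4.9 = 0.28195.

0.282 per year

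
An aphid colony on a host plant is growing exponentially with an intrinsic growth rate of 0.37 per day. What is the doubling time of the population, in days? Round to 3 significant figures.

Doubling time t_d = ln(2)/r = 0.6931/0.37 = 1.8734.

1.87 days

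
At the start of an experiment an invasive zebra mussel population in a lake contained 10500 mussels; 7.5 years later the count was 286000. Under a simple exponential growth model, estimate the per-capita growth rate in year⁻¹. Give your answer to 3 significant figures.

0.441 per year

From N(t) = N₀·e^(rt): e^(r·7.5) = 286000/10500 = 27.238.
r·7.5 = ln(27.238) = 3.3046, so r = 3.3046/7.5 = 0.44062.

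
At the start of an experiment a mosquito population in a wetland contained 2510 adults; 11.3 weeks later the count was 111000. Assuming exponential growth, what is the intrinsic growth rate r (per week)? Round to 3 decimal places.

From N(t) = N₀·e^(rt): e^(r·11.3) = 111000/2510 = 44.223.
r·11.3 = ln(44.223) = 3.7892, so r = 3.7892/11.3 = 0.33533.

0.335 per week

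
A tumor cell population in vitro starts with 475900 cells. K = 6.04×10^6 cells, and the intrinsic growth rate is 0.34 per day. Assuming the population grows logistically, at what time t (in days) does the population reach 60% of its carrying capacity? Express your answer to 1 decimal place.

8.4 days

A = (K − N₀)/N₀ = (6.04×10^6 − 475900)/475900 = 11.692.
Solve 6.04×10^6/(1 + 11.692·e^(−0.34t)) = 3.624×10^6: 1 + 11.692·e^(−0.34t) = 1.6667, so e^(−0.34t) = 0.0570203.
−0.34·t = ln(0.0570203) = -2.8643, so t = 2.8643/0.34 = 8.4246.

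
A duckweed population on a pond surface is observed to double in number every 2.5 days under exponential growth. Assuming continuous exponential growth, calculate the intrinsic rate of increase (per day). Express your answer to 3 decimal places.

r = ln(2)/t_d = 0.6931/2.5 = 0.27726.

0.277 per day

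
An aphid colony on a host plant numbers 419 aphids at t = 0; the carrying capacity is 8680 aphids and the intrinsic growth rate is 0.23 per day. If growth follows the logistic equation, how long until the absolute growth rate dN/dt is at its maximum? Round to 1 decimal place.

13.0 days

Logistic growth is fastest at N = K/2 = 4340.
A = (K − N₀)/N₀ = 19.716. Set K/(1 + A·e^(−rt)) = K/2 → A·e^(−rt) = 1.
e^(−0.23t) = 1/19.716 = 0.0507203, so t = ln(19.716)/0.23 = 2.9814/0.23 = 12.963.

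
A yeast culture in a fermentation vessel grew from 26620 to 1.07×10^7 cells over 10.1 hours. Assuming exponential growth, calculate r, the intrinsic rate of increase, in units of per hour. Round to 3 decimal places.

From N(t) = N₀·e^(rt): e^(r·10.1) = 1.07×10^7/26620 = 401.95.
r·10.1 = ln(401.95) = 5.9963, so r = 5.9963/10.1 = 0.5937.

0.594 per hour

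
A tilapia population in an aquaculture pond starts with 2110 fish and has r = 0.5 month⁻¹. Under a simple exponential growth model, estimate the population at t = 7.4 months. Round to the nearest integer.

N(t) = N₀·e^(rt) = 2110 × e^(0.5×7.4) = 2110 × e^3.7.
e^3.7 ≈ 40.447, so N ≈ 2110 × 40.447 = 85343.8.

85344 fish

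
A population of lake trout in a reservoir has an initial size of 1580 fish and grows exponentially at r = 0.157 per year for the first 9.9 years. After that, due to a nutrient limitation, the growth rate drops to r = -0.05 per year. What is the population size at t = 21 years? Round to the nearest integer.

4292 fish

Phase 1: N(9.9) = 1580·e^(0.157×9.9) = 1580·e^1.554 = 7476.2.
Phase 2 runs for 21 − 9.9 = 11.1 years at r = -0.05.
N(21) = 7476.2·e^(-0.05×11.1) = 7476.2·e^-0.555 = 4291.88.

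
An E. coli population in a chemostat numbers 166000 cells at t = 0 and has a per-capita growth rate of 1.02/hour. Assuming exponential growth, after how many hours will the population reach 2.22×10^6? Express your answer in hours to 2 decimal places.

2.54 hours

Set N₀·e^(rt) = 2.22×10^6: e^(1.02·t) = 2.22×10^6/166000 = 13.373.
1.02·t = ln(13.373) = 2.5933, so t = 2.5933/1.02 = 2.5424.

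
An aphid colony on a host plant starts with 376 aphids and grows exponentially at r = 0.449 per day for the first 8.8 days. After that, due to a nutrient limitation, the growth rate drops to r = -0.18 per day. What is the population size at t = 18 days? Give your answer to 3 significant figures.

3730 aphids

Phase 1: N(8.8) = 376·e^(0.449×8.8) = 376·e^3.951 = 19551.1.
Phase 2 runs for 18 − 8.8 = 9.2 days at r = -0.18.
N(18) = 19551.1·e^(-0.18×9.2) = 19551.1·e^-1.656 = 3732.33.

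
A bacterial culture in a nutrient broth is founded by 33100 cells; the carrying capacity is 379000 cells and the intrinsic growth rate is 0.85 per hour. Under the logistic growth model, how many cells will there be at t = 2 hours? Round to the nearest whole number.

130282 cells

A = (K − N₀)/N₀ = (379000 − 33100)/33100 = 10.45.
N(t) = K/(1 + A·e^(−rt)) = 379000/(1 + 10.45×e^(−0.85×2)).
e^(−1.7) = 0.18268; denominator = 1 + 10.45×0.18268 = 2.9091.
N = 379000/2.9091 = 130282.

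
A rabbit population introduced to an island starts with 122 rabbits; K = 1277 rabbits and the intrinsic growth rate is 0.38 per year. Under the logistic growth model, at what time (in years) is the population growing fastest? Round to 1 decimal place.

Logistic growth is fastest at N = K/2 = 638.5.
A = (K − N₀)/N₀ = 9.4672. Set K/(1 + A·e^(−rt)) = K/2 → A·e^(−rt) = 1.
e^(−0.38t) = 1/9.4672 = 0.105628, so t = ln(9.4672)/0.38 = 2.2478/0.38 = 5.9154.

5.9 years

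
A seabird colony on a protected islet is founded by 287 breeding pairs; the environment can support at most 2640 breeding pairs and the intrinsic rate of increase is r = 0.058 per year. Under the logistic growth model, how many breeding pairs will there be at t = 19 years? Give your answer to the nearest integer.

709 breeding pairs

A = (K − N₀)/N₀ = (2640 − 287)/287 = 8.1986.
N(t) = K/(1 + A·e^(−rt)) = 2640/(1 + 8.1986×e^(−0.058×19)).
e^(−1.102) = 0.33221; denominator = 1 + 8.1986×0.33221 = 3.7236.
N = 2640/3.7236 = 708.986.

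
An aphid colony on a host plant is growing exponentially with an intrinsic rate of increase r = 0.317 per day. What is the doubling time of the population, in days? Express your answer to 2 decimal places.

2.19 days

Doubling time t_d = ln(2)/r = 0.6931/0.317 = 2.1866.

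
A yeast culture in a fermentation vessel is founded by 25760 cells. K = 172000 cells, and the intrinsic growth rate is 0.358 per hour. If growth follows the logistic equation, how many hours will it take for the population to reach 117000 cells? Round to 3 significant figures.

6.96 hours

A = (K − N₀)/N₀ = (172000 − 25760)/25760 = 5.677.
Solve 172000/(1 + 5.677·e^(−0.358t)) = 117000: 1 + 5.677·e^(−0.358t) = 1.4701, so e^(−0.358t) = 0.082805.
−0.358·t = ln(0.082805) = -2.4913, so t = 2.4913/0.358 = 6.9588.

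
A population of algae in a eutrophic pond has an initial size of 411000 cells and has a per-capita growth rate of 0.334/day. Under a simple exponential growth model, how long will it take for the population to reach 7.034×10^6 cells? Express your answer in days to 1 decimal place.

8.5 days

Set N₀·e^(rt) = 7.034×10^6: e^(0.334·t) = 7.034×10^6/411000 = 17.114.
0.334·t = ln(17.114) = 2.8399, so t = 2.8399/0.334 = 8.5027.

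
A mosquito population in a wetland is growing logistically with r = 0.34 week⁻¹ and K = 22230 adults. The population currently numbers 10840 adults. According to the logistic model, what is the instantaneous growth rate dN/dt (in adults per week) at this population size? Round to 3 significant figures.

dN/dt = rN(1 − N/K) = 0.34 × 10840 × (1 − 10840/22230).
1 − 10840/22230 = 0.51237; dN/dt = 0.34 × 10840 × 0.51237 = 1888.4.

1890 adults per week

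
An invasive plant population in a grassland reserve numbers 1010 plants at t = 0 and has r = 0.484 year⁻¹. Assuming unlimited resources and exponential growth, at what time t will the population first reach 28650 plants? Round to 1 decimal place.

Set N₀·e^(rt) = 28650: e^(0.484·t) = 28650/1010 = 28.366.
0.484·t = ln(28.366) = 3.3452, so t = 3.3452/0.484 = 6.9116.

6.9 years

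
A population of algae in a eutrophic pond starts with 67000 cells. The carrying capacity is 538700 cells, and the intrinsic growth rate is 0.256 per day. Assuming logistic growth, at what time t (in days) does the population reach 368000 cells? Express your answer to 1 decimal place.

A = (K − N₀)/N₀ = (538700 − 67000)/67000 = 7.0403.
Solve 538700/(1 + 7.0403·e^(−0.256t)) = 368000: 1 + 7.0403·e^(−0.256t) = 1.4639, so e^(−0.256t) = 0.0658862.
−0.256·t = ln(0.0658862) = -2.7198, so t = 2.7198/0.256 = 10.624.

10.6 days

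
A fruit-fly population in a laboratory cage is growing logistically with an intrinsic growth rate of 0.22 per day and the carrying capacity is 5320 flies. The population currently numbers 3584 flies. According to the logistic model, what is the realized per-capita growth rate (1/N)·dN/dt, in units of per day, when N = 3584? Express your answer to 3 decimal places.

(1/N)·dN/dt = r(1 − N/K) = 0.22 × (1 − 3584/5320).
= 0.22 × 0.32632 = 0.071789.

0.072 per day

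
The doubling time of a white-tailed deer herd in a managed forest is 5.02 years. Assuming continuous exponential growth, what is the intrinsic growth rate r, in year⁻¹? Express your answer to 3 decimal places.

0.138 per year

r = ln(2)/t_d = 0.6931/5.02 = 0.13808.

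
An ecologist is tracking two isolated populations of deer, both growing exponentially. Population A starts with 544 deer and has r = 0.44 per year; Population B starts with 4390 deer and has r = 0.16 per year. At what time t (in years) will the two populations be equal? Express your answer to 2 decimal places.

Set 544·e^(0.44t) = 4390·e^(0.16t).
e^((0.44 − 0.16)t) = 4390/544 → e^(0.28·t) = 8.0699.
0.28·t = ln(8.0699) = 2.0881, so t = 2.0881/0.28 = 7.4576.

7.46 years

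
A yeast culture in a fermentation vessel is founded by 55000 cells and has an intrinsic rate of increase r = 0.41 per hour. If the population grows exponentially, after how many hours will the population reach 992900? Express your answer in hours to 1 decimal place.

7.1 hours

Set N₀·e^(rt) = 992900: e^(0.41·t) = 992900/55000 = 18.053.
0.41·t = ln(18.053) = 2.8933, so t = 2.8933/0.41 = 7.0568.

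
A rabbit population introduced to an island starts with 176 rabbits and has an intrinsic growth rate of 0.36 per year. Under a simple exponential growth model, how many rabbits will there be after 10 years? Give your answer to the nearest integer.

N(t) = N₀·e^(rt) = 176 × e^(0.36×10) = 176 × e^3.6.
e^3.6 ≈ 36.598, so N ≈ 176 × 36.598 = 6441.29.

6441 rabbits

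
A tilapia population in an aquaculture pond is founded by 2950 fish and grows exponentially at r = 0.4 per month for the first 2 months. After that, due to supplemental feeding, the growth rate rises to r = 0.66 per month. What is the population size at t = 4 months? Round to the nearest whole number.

24577 fish

Phase 1: N(2) = 2950·e^(0.4×2) = 2950·e^0.8 = 6565.35.
Phase 2 runs for 4 − 2 = 2 months at r = 0.66.
N(4) = 6565.35·e^(0.66×2) = 6565.35·e^1.32 = 24576.9.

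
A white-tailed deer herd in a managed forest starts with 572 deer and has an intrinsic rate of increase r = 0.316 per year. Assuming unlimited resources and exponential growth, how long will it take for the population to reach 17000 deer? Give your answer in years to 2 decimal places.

10.73 years

Set N₀·e^(rt) = 17000: e^(0.316·t) = 17000/572 = 29.72.
0.316·t = ln(29.72) = 3.3918, so t = 3.3918/0.316 = 10.734.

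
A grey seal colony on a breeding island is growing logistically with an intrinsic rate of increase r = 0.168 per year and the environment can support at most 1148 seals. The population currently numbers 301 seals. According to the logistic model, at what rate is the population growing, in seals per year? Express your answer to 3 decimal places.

37.309 seals per year

dN/dt = rN(1 − N/K) = 0.168 × 301 × (1 − 301/1148).
1 − 301/1148 = 0.7378; dN/dt = 0.168 × 301 × 0.7378 = 37.309.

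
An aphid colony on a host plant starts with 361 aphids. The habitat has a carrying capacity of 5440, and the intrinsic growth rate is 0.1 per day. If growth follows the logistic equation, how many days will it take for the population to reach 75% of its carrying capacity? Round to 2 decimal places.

37.43 days

A = (K − N₀)/N₀ = (5440 − 361)/361 = 14.069.
Solve 5440/(1 + 14.069·e^(−0.1t)) = 4080: 1 + 14.069·e^(−0.1t) = 1.3333, so e^(−0.1t) = 0.0236923.
−0.1·t = ln(0.0236923) = -3.7426, so t = 3.7426/0.1 = 37.426.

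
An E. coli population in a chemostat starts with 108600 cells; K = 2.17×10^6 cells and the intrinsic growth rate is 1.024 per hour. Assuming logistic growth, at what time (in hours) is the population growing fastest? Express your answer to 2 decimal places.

Logistic growth is fastest at N = K/2 = 1.085×10^6.
A = (K − N₀)/N₀ = 18.982. Set K/(1 + A·e^(−rt)) = K/2 → A·e^(−rt) = 1.
e^(−1.024t) = 1/18.982 = 0.0526826, so t = ln(18.982)/1.024 = 2.9435/1.024 = 2.8745.

2.87 hours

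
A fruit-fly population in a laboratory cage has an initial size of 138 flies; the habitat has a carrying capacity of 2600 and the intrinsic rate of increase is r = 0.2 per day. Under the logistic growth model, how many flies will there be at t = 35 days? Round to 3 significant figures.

A = (K − N₀)/N₀ = (2600 − 138)/138 = 17.841.
N(t) = K/(1 + A·e^(−rt)) = 2600/(1 + 17.841×e^(−0.2×35)).
e^(−7) = 0.00091188; denominator = 1 + 17.841×0.00091188 = 1.0163.
N = 2600/1.0163 = 2558.38.

2560 flies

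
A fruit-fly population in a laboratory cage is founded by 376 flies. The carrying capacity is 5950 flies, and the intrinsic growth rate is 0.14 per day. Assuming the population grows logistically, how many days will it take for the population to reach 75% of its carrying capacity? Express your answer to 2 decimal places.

A = (K − N₀)/N₀ = (5950 − 376)/376 = 14.824.
Solve 5950/(1 + 14.824·e^(−0.14t)) = 4462.5: 1 + 14.824·e^(−0.14t) = 1.3333, so e^(−0.14t) = 0.0224853.
−0.14·t = ln(0.0224853) = -3.7949, so t = 3.7949/0.14 = 27.106.

27.11 days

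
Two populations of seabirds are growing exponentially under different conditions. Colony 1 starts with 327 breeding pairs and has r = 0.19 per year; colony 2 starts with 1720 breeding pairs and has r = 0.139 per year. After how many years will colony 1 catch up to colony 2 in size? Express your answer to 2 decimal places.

Set 327·e^(0.19t) = 1720·e^(0.139t).
e^((0.19 − 0.139)t) = 1720/327 → e^(0.051·t) = 5.2599.
0.051·t = ln(5.2599) = 1.6601, so t = 1.6601/0.051 = 32.551.

32.55 years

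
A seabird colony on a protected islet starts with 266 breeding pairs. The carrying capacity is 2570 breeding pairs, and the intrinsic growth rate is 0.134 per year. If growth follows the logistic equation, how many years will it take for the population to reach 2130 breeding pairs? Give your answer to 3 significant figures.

27.9 years

A = (K − N₀)/N₀ = (2570 − 266)/266 = 8.6617.
Solve 2570/(1 + 8.6617·e^(−0.134t)) = 2130: 1 + 8.6617·e^(−0.134t) = 1.2066, so e^(−0.134t) = 0.0238491.
−0.134·t = ln(0.0238491) = -3.736, so t = 3.736/0.134 = 27.881.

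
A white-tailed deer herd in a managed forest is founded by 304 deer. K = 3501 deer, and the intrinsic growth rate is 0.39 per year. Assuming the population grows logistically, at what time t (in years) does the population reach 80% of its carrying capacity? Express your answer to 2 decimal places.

A = (K − N₀)/N₀ = (3501 − 304)/304 = 10.516.
Solve 3501/(1 + 10.516·e^(−0.39t)) = 2800.8: 1 + 10.516·e^(−0.39t) = 1.25, so e^(−0.39t) = 0.0237723.
−0.39·t = ln(0.0237723) = -3.7392, so t = 3.7392/0.39 = 9.5878.

9.59 years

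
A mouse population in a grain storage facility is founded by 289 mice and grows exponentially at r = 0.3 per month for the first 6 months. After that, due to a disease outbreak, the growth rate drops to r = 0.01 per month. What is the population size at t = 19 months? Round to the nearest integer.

1991 mice

Phase 1: N(6) = 289·e^(0.3×6) = 289·e^1.8 = 1748.35.
Phase 2 runs for 19 − 6 = 13 months at r = 0.01.
N(19) = 1748.35·e^(0.01×13) = 1748.35·e^0.13 = 1991.07.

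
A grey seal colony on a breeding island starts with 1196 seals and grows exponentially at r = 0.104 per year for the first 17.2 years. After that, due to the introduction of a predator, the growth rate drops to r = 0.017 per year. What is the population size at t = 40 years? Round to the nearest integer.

10542 seals

Phase 1: N(17.2) = 1196·e^(0.104×17.2) = 1196·e^1.789 = 7154.79.
Phase 2 runs for 40 − 17.2 = 22.8 years at r = 0.017.
N(40) = 7154.79·e^(0.017×22.8) = 7154.79·e^0.3876 = 10542.2.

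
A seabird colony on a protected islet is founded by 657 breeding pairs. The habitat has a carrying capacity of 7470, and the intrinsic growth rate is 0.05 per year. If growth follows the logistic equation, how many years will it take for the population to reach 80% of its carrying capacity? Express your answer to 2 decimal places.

A = (K − N₀)/N₀ = (7470 − 657)/657 = 10.37.
Solve 7470/(1 + 10.37·e^(−0.05t)) = 5976: 1 + 10.37·e^(−0.05t) = 1.25, so e^(−0.05t) = 0.0241083.
−0.05·t = ln(0.0241083) = -3.7252, so t = 3.7252/0.05 = 74.504.

74.50 years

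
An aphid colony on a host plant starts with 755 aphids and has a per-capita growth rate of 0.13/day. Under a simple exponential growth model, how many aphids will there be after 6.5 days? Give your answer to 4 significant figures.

N(t) = N₀·e^(rt) = 755 × e^(0.13×6.5) = 755 × e^0.845.
e^0.845 ≈ 2.328, so N ≈ 755 × 2.328 = 1757.62.

1758 aphids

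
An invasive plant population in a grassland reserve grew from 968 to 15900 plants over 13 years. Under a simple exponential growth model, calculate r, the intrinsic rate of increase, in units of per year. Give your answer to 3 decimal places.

From N(t) = N₀·e^(rt): e^(r·13) = 15900/968 = 16.426.
r·13 = ln(16.426) = 2.7988, so r = 2.7988/13 = 0.2153.

0.215 per year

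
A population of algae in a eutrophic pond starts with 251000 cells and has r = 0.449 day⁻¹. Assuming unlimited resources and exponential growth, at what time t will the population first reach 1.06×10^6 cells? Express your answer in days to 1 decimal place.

Set N₀·e^(rt) = 1.06×10^6: e^(0.449·t) = 1.06×10^6/251000 = 4.2231.
0.449·t = ln(4.2231) = 1.4406, so t = 1.4406/0.449 = 3.2084.

3.2 days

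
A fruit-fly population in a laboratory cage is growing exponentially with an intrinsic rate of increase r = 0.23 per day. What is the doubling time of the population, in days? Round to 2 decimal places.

Doubling time t_d = ln(2)/r = 0.6931/0.23 = 3.0137.

3.01 days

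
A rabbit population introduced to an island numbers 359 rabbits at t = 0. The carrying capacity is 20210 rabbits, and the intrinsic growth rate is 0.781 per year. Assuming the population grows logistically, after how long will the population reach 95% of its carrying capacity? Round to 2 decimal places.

A = (K − N₀)/N₀ = (20210 − 359)/359 = 55.295.
Solve 20210/(1 + 55.295·e^(−0.781t)) = 19199.5: 1 + 55.295·e^(−0.781t) = 1.0526, so e^(−0.781t) = 0.000951828.
−0.781·t = ln(0.000951828) = -6.9571, so t = 6.9571/0.781 = 8.908.

8.91 years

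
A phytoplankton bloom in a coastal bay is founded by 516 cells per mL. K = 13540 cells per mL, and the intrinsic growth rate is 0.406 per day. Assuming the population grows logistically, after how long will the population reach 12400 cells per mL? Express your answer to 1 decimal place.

13.8 days

A = (K − N₀)/N₀ = (13540 − 516)/516 = 25.24.
Solve 13540/(1 + 25.24·e^(−0.406t)) = 12400: 1 + 25.24·e^(−0.406t) = 1.0919, so e^(−0.406t) = 0.00364241.
−0.406·t = ln(0.00364241) = -5.6151, so t = 5.6151/0.406 = 13.83.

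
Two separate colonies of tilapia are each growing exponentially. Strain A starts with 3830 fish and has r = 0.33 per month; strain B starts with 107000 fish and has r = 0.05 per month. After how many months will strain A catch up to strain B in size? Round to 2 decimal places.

Set 3830·e^(0.33t) = 107000·e^(0.05t).
e^((0.33 − 0.05)t) = 107000/3830 → e^(0.28·t) = 27.937.
0.28·t = ln(27.937) = 3.33, so t = 3.33/0.28 = 11.893.

11.89 months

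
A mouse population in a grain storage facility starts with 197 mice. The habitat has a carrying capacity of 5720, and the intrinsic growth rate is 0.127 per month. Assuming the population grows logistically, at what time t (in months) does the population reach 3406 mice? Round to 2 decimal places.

A = (K − N₀)/N₀ = (5720 − 197)/197 = 28.036.
Solve 5720/(1 + 28.036·e^(−0.127t)) = 3406: 1 + 28.036·e^(−0.127t) = 1.6794, so e^(−0.127t) = 0.0242332.
−0.127·t = ln(0.0242332) = -3.72, so t = 3.72/0.127 = 29.292.

29.29 months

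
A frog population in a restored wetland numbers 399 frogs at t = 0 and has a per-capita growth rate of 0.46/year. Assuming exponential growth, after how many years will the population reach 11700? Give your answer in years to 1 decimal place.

Set N₀·e^(rt) = 11700: e^(0.46·t) = 11700/399 = 29.323.
0.46·t = ln(29.323) = 3.3784, so t = 3.3784/0.46 = 7.3443.

7.3 years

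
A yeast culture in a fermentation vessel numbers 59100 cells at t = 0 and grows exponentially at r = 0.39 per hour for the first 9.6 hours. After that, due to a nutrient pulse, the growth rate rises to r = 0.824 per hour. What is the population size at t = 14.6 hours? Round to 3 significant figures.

154000000 cells

Phase 1: N(9.6) = 59100·e^(0.39×9.6) = 59100·e^3.744 = 2.497963×10^6.
Phase 2 runs for 14.6 − 9.6 = 5 hours at r = 0.824.
N(14.6) = 2.497963×10^6·e^(0.824×5) = 2.497963×10^6·e^4.12 = 1.537727×10^8.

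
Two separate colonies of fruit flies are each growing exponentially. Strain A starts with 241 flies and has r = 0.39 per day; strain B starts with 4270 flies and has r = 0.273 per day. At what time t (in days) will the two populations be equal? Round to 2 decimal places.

Set 241·e^(0.39t) = 4270·e^(0.273t).
e^((0.39 − 0.273)t) = 4270/241 → e^(0.117·t) = 17.718.
0.117·t = ln(17.718) = 2.8746, so t = 2.8746/0.117 = 24.569.

24.57 days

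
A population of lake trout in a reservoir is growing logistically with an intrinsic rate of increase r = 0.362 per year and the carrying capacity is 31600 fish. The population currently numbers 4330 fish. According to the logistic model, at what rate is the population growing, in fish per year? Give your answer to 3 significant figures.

1350 fish per year

dN/dt = rN(1 − N/K) = 0.362 × 4330 × (1 − 4330/31600).
1 − 4330/31600 = 0.86297; dN/dt = 0.362 × 4330 × 0.86297 = 1352.7.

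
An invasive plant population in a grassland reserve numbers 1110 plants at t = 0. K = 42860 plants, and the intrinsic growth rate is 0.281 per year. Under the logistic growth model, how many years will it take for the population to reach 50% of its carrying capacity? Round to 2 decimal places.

12.91 years

A = (K − N₀)/N₀ = (42860 − 1110)/1110 = 37.613.
Solve 42860/(1 + 37.613·e^(−0.281t)) = 21430: 1 + 37.613·e^(−0.281t) = 2, so e^(−0.281t) = 0.0265868.
−0.281·t = ln(0.0265868) = -3.6273, so t = 3.6273/0.281 = 12.909.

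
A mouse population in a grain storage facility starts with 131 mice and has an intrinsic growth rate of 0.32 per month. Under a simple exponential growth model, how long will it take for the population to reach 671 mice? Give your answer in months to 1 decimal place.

Set N₀·e^(rt) = 671: e^(0.32·t) = 671/131 = 5.1221.
0.32·t = ln(5.1221) = 1.6336, so t = 1.6336/0.32 = 5.1049.

5.1 months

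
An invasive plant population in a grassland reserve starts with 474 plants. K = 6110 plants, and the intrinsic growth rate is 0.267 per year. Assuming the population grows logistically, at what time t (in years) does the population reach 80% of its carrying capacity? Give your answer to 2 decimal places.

14.46 years

A = (K − N₀)/N₀ = (6110 − 474)/474 = 11.89.
Solve 6110/(1 + 11.89·e^(−0.267t)) = 4888: 1 + 11.89·e^(−0.267t) = 1.25, so e^(−0.267t) = 0.0210256.
−0.267·t = ln(0.0210256) = -3.862, so t = 3.862/0.267 = 14.464.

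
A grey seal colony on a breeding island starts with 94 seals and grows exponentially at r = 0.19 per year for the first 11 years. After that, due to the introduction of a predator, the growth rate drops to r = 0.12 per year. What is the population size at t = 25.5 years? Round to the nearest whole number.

4330 seals

Phase 1: N(11) = 94·e^(0.19×11) = 94·e^2.09 = 759.982.
Phase 2 runs for 25.5 − 11 = 14.5 years at r = 0.12.
N(25.5) = 759.982·e^(0.12×14.5) = 759.982·e^1.74 = 4329.88.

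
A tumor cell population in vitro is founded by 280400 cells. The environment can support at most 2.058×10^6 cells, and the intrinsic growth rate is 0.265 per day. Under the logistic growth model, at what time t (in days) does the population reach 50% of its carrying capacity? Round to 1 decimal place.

7.0 days

A = (K − N₀)/N₀ = (2.058×10^6 − 280400)/280400 = 6.3395.
Solve 2.058×10^6/(1 + 6.3395·e^(−0.265t)) = 1.029×10^6: 1 + 6.3395·e^(−0.265t) = 2, so e^(−0.265t) = 0.157741.
−0.265·t = ln(0.157741) = -1.8468, so t = 1.8468/0.265 = 6.9691.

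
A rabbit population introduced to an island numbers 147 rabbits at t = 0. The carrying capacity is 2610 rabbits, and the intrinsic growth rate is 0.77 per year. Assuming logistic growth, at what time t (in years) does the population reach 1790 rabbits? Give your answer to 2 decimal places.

A = (K − N₀)/N₀ = (2610 − 147)/147 = 16.755.
Solve 2610/(1 + 16.755·e^(−0.77t)) = 1790: 1 + 16.755·e^(−0.77t) = 1.4581, so e^(−0.77t) = 0.027341.
−0.77·t = ln(0.027341) = -3.5994, so t = 3.5994/0.77 = 4.6745.

4.67 years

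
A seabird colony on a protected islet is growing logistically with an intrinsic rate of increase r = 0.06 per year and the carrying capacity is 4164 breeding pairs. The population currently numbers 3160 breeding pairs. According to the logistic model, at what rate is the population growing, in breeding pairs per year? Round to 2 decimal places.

45.72 breeding pairs per year

dN/dt = rN(1 − N/K) = 0.06 × 3160 × (1 − 3160/4164).
1 − 3160/4164 = 0.24111; dN/dt = 0.06 × 3160 × 0.24111 = 45.715.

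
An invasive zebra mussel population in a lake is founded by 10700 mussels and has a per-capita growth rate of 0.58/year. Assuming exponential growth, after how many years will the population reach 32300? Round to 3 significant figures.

Set N₀·e^(rt) = 32300: e^(0.58·t) = 32300/10700 = 3.0187.
0.58·t = ln(3.0187) = 1.1048, so t = 1.1048/0.58 = 1.9049.

1.90 years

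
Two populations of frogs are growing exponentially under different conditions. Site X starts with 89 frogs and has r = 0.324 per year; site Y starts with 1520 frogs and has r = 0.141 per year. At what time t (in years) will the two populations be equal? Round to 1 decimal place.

15.5 years

Set 89·e^(0.324t) = 1520·e^(0.141t).
e^((0.324 − 0.141)t) = 1520/89 → e^(0.183·t) = 17.079.
0.183·t = ln(17.079) = 2.8378, so t = 2.8378/0.183 = 15.507.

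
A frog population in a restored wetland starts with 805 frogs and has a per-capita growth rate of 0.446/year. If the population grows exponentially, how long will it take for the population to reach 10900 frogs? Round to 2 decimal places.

5.84 years

Set N₀·e^(rt) = 10900: e^(0.446·t) = 10900/805 = 13.54.
0.446·t = ln(13.54) = 2.6057, so t = 2.6057/0.446 = 5.8423.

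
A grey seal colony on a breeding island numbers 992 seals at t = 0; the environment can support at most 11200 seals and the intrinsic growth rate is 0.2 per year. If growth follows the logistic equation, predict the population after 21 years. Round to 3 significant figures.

9700 seals

A = (K − N₀)/N₀ = (11200 − 992)/992 = 10.29.
N(t) = K/(1 + A·e^(−rt)) = 11200/(1 + 10.29×e^(−0.2×21)).
e^(−4.2) = 0.014996; denominator = 1 + 10.29×0.014996 = 1.1543.
N = 11200/1.1543 = 9702.77.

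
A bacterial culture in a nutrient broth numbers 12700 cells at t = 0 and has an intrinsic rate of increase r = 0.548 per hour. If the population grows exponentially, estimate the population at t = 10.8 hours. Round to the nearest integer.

4722067 cells

N(t) = N₀·e^(rt) = 12700 × e^(0.548×10.8) = 12700 × e^5.918.
e^5.918 ≈ 371.82, so N ≈ 12700 × 371.82 = 4.722067×10^6.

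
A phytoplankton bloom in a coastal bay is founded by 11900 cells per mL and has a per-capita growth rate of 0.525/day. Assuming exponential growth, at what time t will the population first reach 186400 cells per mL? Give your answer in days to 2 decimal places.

5.24 days

Set N₀·e^(rt) = 186400: e^(0.525·t) = 186400/11900 = 15.664.
0.525·t = ln(15.664) = 2.7514, so t = 2.7514/0.525 = 5.2407.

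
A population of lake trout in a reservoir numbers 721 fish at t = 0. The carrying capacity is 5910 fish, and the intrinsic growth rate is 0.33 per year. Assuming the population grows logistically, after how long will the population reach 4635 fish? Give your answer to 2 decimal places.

A = (K − N₀)/N₀ = (5910 − 721)/721 = 7.1969.
Solve 5910/(1 + 7.1969·e^(−0.33t)) = 4635: 1 + 7.1969·e^(−0.33t) = 1.2751, so e^(−0.33t) = 0.0382219.
−0.33·t = ln(0.0382219) = -3.2643, so t = 3.2643/0.33 = 9.892.

9.89 years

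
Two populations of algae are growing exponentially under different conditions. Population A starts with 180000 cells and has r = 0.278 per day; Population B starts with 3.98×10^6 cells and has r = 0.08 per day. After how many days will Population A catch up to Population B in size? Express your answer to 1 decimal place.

15.6 days

Set 180000·e^(0.278t) = 3.98×10^6·e^(0.08t).
e^((0.278 − 0.08)t) = 3.98×10^6/180000 → e^(0.198·t) = 22.111.
0.198·t = ln(22.111) = 3.0961, so t = 3.0961/0.198 = 15.637.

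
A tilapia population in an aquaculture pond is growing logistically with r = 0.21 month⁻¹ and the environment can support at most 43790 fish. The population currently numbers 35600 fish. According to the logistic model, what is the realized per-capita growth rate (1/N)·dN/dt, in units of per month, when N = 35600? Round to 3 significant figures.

(1/N)·dN/dt = r(1 − N/K) = 0.21 × (1 − 35600/43790).
= 0.21 × 0.18703 = 0.039276.

0.0393 per month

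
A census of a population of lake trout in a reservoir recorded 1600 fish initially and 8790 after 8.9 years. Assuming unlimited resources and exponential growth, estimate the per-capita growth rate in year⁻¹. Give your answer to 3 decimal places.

From N(t) = N₀·e^(rt): e^(r·8.9) = 8790/1600 = 5.4938.
r·8.9 = ln(5.4938) = 1.7036, so r = 1.7036/8.9 = 0.19142.

0.191 per year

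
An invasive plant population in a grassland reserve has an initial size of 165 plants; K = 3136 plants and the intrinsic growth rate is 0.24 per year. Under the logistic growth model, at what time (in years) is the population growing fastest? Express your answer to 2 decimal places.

Logistic growth is fastest at N = K/2 = 1568.
A = (K − N₀)/N₀ = 18.006. Set K/(1 + A·e^(−rt)) = K/2 → A·e^(−rt) = 1.
e^(−0.24t) = 1/18.006 = 0.0555369, so t = ln(18.006)/0.24 = 2.8907/0.24 = 12.045.

12.04 years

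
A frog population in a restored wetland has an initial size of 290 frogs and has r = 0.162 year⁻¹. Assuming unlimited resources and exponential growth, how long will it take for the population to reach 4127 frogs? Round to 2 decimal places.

16.39 years

Set N₀·e^(rt) = 4127: e^(0.162·t) = 4127/290 = 14.231.
0.162·t = ln(14.231) = 2.6554, so t = 2.6554/0.162 = 16.392.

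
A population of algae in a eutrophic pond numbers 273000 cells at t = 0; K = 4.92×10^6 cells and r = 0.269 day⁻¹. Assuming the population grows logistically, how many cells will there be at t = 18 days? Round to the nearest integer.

4337382 cells

A = (K − N₀)/N₀ = (4.92×10^6 − 273000)/273000 = 17.022.
N(t) = K/(1 + A·e^(−rt)) = 4.92×10^6/(1 + 17.022×e^(−0.269×18)).
e^(−4.842) = 0.0078913; denominator = 1 + 17.022×0.0078913 = 1.1343.
N = 4.92×10^6/1.1343 = 4.337382×10^6.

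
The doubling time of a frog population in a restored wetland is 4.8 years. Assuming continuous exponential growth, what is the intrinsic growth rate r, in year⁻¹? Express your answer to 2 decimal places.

0.14 per year

r = ln(2)/t_d = 0.6931/4.8 = 0.14441.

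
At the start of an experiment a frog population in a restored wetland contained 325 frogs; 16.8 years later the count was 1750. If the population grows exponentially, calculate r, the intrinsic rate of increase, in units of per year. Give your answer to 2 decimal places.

From N(t) = N₀·e^(rt): e^(r·16.8) = 1750/325 = 5.3846.
r·16.8 = ln(5.3846) = 1.6835, so r = 1.6835/16.8 = 0.10021.

0.10 per year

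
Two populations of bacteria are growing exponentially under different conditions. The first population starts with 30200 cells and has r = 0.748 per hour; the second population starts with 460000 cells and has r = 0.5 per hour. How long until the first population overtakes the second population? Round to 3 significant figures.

Set 30200·e^(0.748t) = 460000·e^(0.5t).
e^((0.748 − 0.5)t) = 460000/30200 → e^(0.248·t) = 15.232.
0.248·t = ln(15.232) = 2.7234, so t = 2.7234/0.248 = 10.981.

11.0 hours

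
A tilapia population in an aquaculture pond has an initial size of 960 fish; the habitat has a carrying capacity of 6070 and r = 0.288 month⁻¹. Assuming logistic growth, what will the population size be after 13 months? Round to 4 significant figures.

5391 fish

A = (K − N₀)/N₀ = (6070 − 960)/960 = 5.3229.
N(t) = K/(1 + A·e^(−rt)) = 6070/(1 + 5.3229×e^(−0.288×13)).
e^(−3.744) = 0.023659; denominator = 1 + 5.3229×0.023659 = 1.1259.
N = 6070/1.1259 = 5391.07.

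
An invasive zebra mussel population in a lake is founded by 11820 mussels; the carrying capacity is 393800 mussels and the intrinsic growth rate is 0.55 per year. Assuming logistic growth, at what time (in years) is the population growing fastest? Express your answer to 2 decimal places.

6.32 years

Logistic growth is fastest at N = K/2 = 196900.
A = (K − N₀)/N₀ = 32.316. Set K/(1 + A·e^(−rt)) = K/2 → A·e^(−rt) = 1.
e^(−0.55t) = 1/32.316 = 0.030944, so t = ln(32.316)/0.55 = 3.4756/0.55 = 6.3192.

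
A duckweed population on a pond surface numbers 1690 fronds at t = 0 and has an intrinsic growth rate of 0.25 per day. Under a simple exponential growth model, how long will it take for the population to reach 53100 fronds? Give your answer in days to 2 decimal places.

Set N₀·e^(rt) = 53100: e^(0.25·t) = 53100/1690 = 31.42.
0.25·t = ln(31.42) = 3.4474, so t = 3.4474/0.25 = 13.79.

13.79 days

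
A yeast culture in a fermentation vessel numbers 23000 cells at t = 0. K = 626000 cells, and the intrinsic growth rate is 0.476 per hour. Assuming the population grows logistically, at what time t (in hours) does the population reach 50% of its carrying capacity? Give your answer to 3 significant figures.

A = (K − N₀)/N₀ = (626000 − 23000)/23000 = 26.217.
Solve 626000/(1 + 26.217·e^(−0.476t)) = 313000: 1 + 26.217·e^(−0.476t) = 2, so e^(−0.476t) = 0.0381426.
−0.476·t = ln(0.0381426) = -3.2664, so t = 3.2664/0.476 = 6.8622.

6.86 hours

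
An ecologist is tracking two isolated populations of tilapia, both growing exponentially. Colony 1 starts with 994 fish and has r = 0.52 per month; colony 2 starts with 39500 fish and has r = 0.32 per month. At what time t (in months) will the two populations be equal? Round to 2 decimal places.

Set 994·e^(0.52t) = 39500·e^(0.32t).
e^((0.52 − 0.32)t) = 39500/994 → e^(0.2·t) = 39.738.
0.2·t = ln(39.738) = 3.6823, so t = 3.6823/0.2 = 18.412.

18.41 months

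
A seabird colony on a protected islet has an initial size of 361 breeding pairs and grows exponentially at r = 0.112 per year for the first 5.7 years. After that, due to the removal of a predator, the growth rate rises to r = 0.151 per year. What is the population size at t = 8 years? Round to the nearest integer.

Phase 1: N(5.7) = 361·e^(0.112×5.7) = 361·e^0.6384 = 683.535.
Phase 2 runs for 8 − 5.7 = 2.3 years at r = 0.151.
N(8) = 683.535·e^(0.151×2.3) = 683.535·e^0.3473 = 967.367.

967 breeding pairs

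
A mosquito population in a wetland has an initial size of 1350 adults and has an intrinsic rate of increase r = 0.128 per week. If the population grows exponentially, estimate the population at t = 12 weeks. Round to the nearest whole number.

6272 adults

N(t) = N₀·e^(rt) = 1350 × e^(0.128×12) = 1350 × e^1.536.
e^1.536 ≈ 4.646, so N ≈ 1350 × 4.646 = 6272.06.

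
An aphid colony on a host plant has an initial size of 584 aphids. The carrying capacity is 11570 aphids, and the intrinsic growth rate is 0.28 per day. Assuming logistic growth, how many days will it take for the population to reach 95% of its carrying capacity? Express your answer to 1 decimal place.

21.0 days

A = (K − N₀)/N₀ = (11570 − 584)/584 = 18.812.
Solve 11570/(1 + 18.812·e^(−0.28t)) = 10991.5: 1 + 18.812·e^(−0.28t) = 1.0526, so e^(−0.28t) = 0.00279782.
−0.28·t = ln(0.00279782) = -5.8789, so t = 5.8789/0.28 = 20.996.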